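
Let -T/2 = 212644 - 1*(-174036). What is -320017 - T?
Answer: 453343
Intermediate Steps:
T = -773360 (T = -2*(212644 - 1*(-174036)) = -2*(212644 + 174036) = -2*386680 = -773360)
-320017 - T = -320017 - 1*(-773360) = -320017 + 773360 = 453343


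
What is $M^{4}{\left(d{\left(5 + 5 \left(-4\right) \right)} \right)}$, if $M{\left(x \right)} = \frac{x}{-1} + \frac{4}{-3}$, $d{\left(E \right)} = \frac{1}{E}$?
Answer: $\frac{130321}{50625} \approx 2.5742$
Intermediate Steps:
$M{\left(x \right)} = - \frac{4}{3} - x$ ($M{\left(x \right)} = x \left(-1\right) + 4 \left(- \frac{1}{3}\right) = - x - \frac{4}{3} = - \frac{4}{3} - x$)
$M^{4}{\left(d{\left(5 + 5 \left(-4\right) \right)} \right)} = \left(- \frac{4}{3} - \frac{1}{5 + 5 \left(-4\right)}\right)^{4} = \left(- \frac{4}{3} - \frac{1}{5 - 20}\right)^{4} = \left(- \frac{4}{3} - \frac{1}{-15}\right)^{4} = \left(- \frac{4}{3} - - \frac{1}{15}\right)^{4} = \left(- \frac{4}{3} + \frac{1}{15}\right)^{4} = \left(- \frac{19}{15}\right)^{4} = \frac{130321}{50625}$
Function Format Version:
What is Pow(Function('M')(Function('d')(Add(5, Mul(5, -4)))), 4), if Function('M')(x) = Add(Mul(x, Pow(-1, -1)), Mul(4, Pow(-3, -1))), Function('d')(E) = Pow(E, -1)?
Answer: Rational(130321, 50625) ≈ 2.5742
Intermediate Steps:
Function('M')(x) = Add(Rational(-4, 3), Mul(-1, x)) (Function('M')(x) = Add(Mul(x, -1), Mul(4, Rational(-1, 3))) = Add(Mul(-1, x), Rational(-4, 3)) = Add(Rational(-4, 3), Mul(-1, x)))
Pow(Function('M')(Function('d')(Add(5, Mul(5, -4)))), 4) = Pow(Add(Rational(-4, 3), Mul(-1, Pow(Add(5, Mul(5, -4)), -1))), 4) = Pow(Add(Rational(-4, 3), Mul(-1, Pow(Add(5, -20), -1))), 4) = Pow(Add(Rational(-4, 3), Mul(-1, Pow(-15, -1))), 4) = Pow(Add(Rational(-4, 3), Mul(-1, Rational(-1, 15))), 4) = Pow(Add(Rational(-4, 3), Rational(1, 15)), 4) = Pow(Rational(-19, 15), 4) = Rational(130321, 50625)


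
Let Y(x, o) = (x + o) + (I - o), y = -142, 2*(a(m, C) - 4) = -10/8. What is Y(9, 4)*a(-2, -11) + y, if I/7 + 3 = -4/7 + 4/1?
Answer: -203/2 ≈ -101.50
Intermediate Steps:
a(m, C) = 27/8 (a(m, C) = 4 + (-10/8)/2 = 4 + (-10*1/8)/2 = 4 + (1/2)*(-5/4) = 4 - 5/8 = 27/8)
I = 3 (I = -21 + 7*(-4/7 + 4/1) = -21 + 7*(-4*1/7 + 4*1) = -21 + 7*(-4/7 + 4) = -21 + 7*(24/7) = -21 + 24 = 3)
Y(x, o) = 3 + x (Y(x, o) = (x + o) + (3 - o) = (o + x) + (3 - o) = 3 + x)
Y(9, 4)*a(-2, -11) + y = (3 + 9)*(27/8) - 142 = 12*(27/8) - 142 = 81/2 - 142 = -203/2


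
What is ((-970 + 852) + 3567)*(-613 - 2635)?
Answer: -11202352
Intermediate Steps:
((-970 + 852) + 3567)*(-613 - 2635) = (-118 + 3567)*(-3248) = 3449*(-3248) = -11202352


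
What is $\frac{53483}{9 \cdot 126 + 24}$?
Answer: $\frac{53483}{1158} \approx 46.186$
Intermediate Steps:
$\frac{53483}{9 \cdot 126 + 24} = \frac{53483}{1134 + 24} = \frac{53483}{1158}$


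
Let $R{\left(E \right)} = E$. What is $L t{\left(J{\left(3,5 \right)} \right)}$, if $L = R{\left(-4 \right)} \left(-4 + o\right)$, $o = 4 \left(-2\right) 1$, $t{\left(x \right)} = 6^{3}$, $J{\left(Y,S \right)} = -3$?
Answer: $10368$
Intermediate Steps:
$t{\left(x \right)} = 216$
$o = -8$ ($o = \left(-8\right) 1 = -8$)
$L = 48$ ($L = - 4 \left(-4 - 8\right) = \left(-4\right) \left(-12\right) = 48$)
$L t{\left(J{\left(3,5 \right)} \right)} = 48 \cdot 216 = 10368$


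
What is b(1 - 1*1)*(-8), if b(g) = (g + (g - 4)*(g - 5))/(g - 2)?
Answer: 80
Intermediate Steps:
b(g) = (g + (-5 + g)*(-4 + g))/(-2 + g) (b(g) = (g + (-4 + g)*(-5 + g))/(-2 + g) = (g + (-5 + g)*(-4 + g))/(-2 + g))
b(1 - 1*1)*(-8) = ((20 + (1 - 1*1)² - 8*(1 - 1*1))/(-2 + (1 - 1*1)))*(-8) = ((20 + (1 - 1)² - 8*(1 - 1))/(-2 + (1 - 1)))*(-8) = ((20 + 0² - 8*0)/(-2 + 0))*(-8) = ((20 + 0 + 0)/(-2))*(-8) = -½*20*(-8) = -10*(-8) = 80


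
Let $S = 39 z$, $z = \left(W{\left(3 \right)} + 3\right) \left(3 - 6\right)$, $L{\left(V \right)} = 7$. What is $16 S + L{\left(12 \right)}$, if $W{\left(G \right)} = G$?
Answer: $-11225$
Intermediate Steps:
$z = -18$ ($z = \left(3 + 3\right) \left(3 - 6\right) = 6 \left(3 - 6\right) = 6 \left(-3\right) = -18$)
$S = -702$ ($S = 39 \left(-18\right) = -702$)
$16 S + L{\left(12 \right)} = 16 \left(-702\right) + 7 = -11232 + 7 = -11225$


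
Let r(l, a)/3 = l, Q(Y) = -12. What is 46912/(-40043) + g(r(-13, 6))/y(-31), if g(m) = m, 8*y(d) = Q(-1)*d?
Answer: -2495390/1241333 ≈ -2.0103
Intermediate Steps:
y(d) = -3*d/2 (y(d) = (-12*d)/8 = -3*d/2)
r(l, a) = 3*l
46912/(-40043) + g(r(-13, 6))/y(-31) = 46912/(-40043) + (3*(-13))/((-3/2*(-31))) = 46912*(-1/40043) - 39/93/2 = -46912/40043 - 39*2/93 = -46912/40043 - 26/31 = -2495390/1241333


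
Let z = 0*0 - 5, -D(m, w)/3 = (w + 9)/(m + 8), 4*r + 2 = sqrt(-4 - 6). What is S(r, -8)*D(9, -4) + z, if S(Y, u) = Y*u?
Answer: -145/17 + 30*I*sqrt(10)/17 ≈ -8.5294 + 5.5805*I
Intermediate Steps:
r = -1/2 + I*sqrt(10)/4 (r = -1/2 + sqrt(-4 - 6)/4 = -1/2 + sqrt(-10)/4 = -1/2 + (I*sqrt(10))/4 = -1/2 + I*sqrt(10)/4 ≈ -0.5 + 0.79057*I)
D(m, w) = -3*(9 + w)/(8 + m) (D(m, w) = -3*(w + 9)/(m + 8) = -3*(9 + w)/(8 + m))
z = -5 (z = 0 - 5 = -5)
S(r, -8)*D(9, -4) + z = ((-1/2 + I*sqrt(10)/4)*(-8))*(3*(-9 - 1*(-4))/(8 + 9)) - 5 = (4 - 2*I*sqrt(10))*(3*(-9 + 4)/17) - 5 = (4 - 2*I*sqrt(10))*(3*(1/17)*(-5)) - 5 = (4 - 2*I*sqrt(10))*(-15/17) - 5 = (-60/17 + 30*I*sqrt(10)/17) - 5 = -145/17 + 30*I*sqrt(10)/17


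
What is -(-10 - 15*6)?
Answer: 100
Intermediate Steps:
-(-10 - 15*6) = -(-10 - 90) = -1*(-100) = 100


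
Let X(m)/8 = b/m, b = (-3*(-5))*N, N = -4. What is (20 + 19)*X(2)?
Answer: -9360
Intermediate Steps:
b = -60 (b = -3*(-5)*(-4) = 15*(-4) = -60)
X(m) = -480/m (X(m) = 8*(-60/m) = -480/m)
(20 + 19)*X(2) = (20 + 19)*(-480/2) = 39*(-480*1/2) = 39*(-240) = -9360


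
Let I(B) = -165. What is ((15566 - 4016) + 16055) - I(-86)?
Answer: 27770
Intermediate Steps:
((15566 - 4016) + 16055) - I(-86) = ((15566 - 4016) + 16055) - 1*(-165) = (11550 + 16055) + 165 = 27605 + 165 = 27770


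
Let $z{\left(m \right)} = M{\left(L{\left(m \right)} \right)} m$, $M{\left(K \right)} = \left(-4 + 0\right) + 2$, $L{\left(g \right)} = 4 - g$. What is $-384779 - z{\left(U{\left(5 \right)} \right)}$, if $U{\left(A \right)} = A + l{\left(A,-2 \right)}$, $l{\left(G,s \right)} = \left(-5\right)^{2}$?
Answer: $-384719$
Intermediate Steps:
$l{\left(G,s \right)} = 25$
$M{\left(K \right)} = -2$ ($M{\left(K \right)} = -4 + 2 = -2$)
$U{\left(A \right)} = 25 + A$ ($U{\left(A \right)} = A + 25 = 25 + A$)
$z{\left(m \right)} = - 2 m$
$-384779 - z{\left(U{\left(5 \right)} \right)} = -384779 - - 2 \left(25 + 5\right) = -384779 - \left(-2\right) 30 = -384779 - -60 = -384779 + 60 = -384719$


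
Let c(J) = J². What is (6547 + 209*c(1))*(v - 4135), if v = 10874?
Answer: 45528684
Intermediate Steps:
(6547 + 209*c(1))*(v - 4135) = (6547 + 209*1²)*(10874 - 4135) = (6547 + 209*1)*6739 = (6547 + 209)*6739 = 6756*6739 = 45528684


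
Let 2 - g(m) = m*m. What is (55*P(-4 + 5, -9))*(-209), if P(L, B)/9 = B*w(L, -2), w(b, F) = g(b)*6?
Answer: 5586570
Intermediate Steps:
g(m) = 2 - m² (g(m) = 2 - m*m = 2 - m²)
w(b, F) = 12 - 6*b² (w(b, F) = (2 - b²)*6 = 12 - 6*b²)
P(L, B) = 9*B*(12 - 6*L²) (P(L, B) = 9*(B*(12 - 6*L²)) = 9*B*(12 - 6*L²))
(55*P(-4 + 5, -9))*(-209) = (55*(54*(-9)*(2 - (-4 + 5)²)))*(-209) = (55*(54*(-9)*(2 - 1*1²)))*(-209) = (55*(54*(-9)*(2 - 1*1)))*(-209) = (55*(54*(-9)*(2 - 1)))*(-209) = (55*(54*(-9)*1))*(-209) = (55*(-486))*(-209) = -26730*(-209) = 5586570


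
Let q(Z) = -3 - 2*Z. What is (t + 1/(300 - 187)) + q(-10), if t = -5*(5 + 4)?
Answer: -3163/113 ≈ -27.991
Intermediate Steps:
t = -45 (t = -5*9 = -45)
(t + 1/(300 - 187)) + q(-10) = (-45 + 1/(300 - 187)) + (-3 - 2*(-10)) = (-45 + 1/113) + (-3 + 20) = (-45 + 1/113) + 17 = -5084/113 + 17 = -3163/113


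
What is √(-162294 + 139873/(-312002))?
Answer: I*√15798593320216922/312002 ≈ 402.86*I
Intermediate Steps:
√(-162294 + 139873/(-312002)) = √(-162294 + 139873*(-1/312002)) = √(-162294 - 139873/312002) = √(-50636192461/312002) = I*√15798593320216922/312002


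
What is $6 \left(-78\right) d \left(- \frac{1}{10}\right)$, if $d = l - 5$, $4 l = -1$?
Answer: $- \frac{2457}{10} \approx -245.7$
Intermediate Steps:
$l = - \frac{1}{4}$ ($l = \frac{1}{4} \left(-1\right) = - \frac{1}{4} \approx -0.25$)
$d = - \frac{21}{4}$ ($d = - \frac{1}{4} - 5 = - \frac{21}{4} \approx -5.25$)
$6 \left(-78\right) d \left(- \frac{1}{10}\right) = 6 \left(-78\right) \left(- \frac{21 \left(- \frac{1}{10}\right)}{4}\right) = - 468 \left(- \frac{21 \left(\left(-1\right) \frac{1}{10}\right)}{4}\right) = - 468 \left(\left(- \frac{21}{4}\right) \left(- \frac{1}{10}\right)\right) = \left(-468\right) \frac{21}{40} = - \frac{2457}{10}$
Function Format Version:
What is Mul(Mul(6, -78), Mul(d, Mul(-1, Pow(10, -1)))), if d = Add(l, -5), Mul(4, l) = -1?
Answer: Rational(-2457, 10) ≈ -245.70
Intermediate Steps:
l = Rational(-1, 4) (l = Mul(Rational(1, 4), -1) = Rational(-1, 4) ≈ -0.25000)
d = Rational(-21, 4) (d = Add(Rational(-1, 4), -5) = Rational(-21, 4) ≈ -5.2500)
Mul(Mul(6, -78), Mul(d, Mul(-1, Pow(10, -1)))) = Mul(Mul(6, -78), Mul(Rational(-21, 4), Mul(-1, Pow(10, -1)))) = Mul(-468, Mul(Rational(-21, 4), Mul(-1, Rational(1, 10)))) = Mul(-468, Mul(Rational(-21, 4), Rational(-1, 10))) = Mul(-468, Rational(21, 40)) = Rational(-2457, 10)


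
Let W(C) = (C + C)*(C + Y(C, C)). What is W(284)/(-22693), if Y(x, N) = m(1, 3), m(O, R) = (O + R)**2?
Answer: -170400/22693 ≈ -7.5089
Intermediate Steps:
Y(x, N) = 16 (Y(x, N) = (1 + 3)**2 = 4**2 = 16)
W(C) = 2*C*(16 + C) (W(C) = (C + C)*(C + 16) = (2*C)*(16 + C) = 2*C*(16 + C))
W(284)/(-22693) = (2*284*(16 + 284))/(-22693) = (2*284*300)*(-1/22693) = 170400*(-1/22693) = -170400/22693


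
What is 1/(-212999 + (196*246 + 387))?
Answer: -1/164396 ≈ -6.0829e-6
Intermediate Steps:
1/(-212999 + (196*246 + 387)) = 1/(-212999 + (48216 + 387)) = 1/(-212999 + 48603) = 1/(-164396) = -1/164396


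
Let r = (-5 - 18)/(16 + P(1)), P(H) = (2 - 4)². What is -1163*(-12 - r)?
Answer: 252371/20 ≈ 12619.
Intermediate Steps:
P(H) = 4 (P(H) = (-2)² = 4)
r = -23/20 (r = (-5 - 18)/(16 + 4) = -23/20 ≈ -1.1500)
-1163*(-12 - r) = -1163*(-12 - 1*(-23/20)) = -1163*(-12 + 23/20) = -1163*(-217/20) = 252371/20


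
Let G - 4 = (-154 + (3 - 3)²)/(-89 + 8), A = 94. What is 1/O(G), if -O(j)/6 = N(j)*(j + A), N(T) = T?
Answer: -2187/7735952 ≈ -0.00028271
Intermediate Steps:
G = 478/81 (G = 4 + (-154 + (3 - 3)²)/(-89 + 8) = 4 + (-154 + 0²)/(-81) = 4 + (-154 + 0)*(-1/81) = 4 - 154*(-1/81) = 4 + 154/81 = 478/81 ≈ 5.9012)
O(j) = -6*j*(94 + j) (O(j) = -6*j*(j + 94) = -6*j*(94 + j))
1/O(G) = 1/(-6*478/81*(94 + 478/81)) = 1/(-6*478/81*8092/81) = 1/(-7735952/2187) = -2187/7735952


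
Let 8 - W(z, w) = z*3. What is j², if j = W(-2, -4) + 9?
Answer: 529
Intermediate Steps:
W(z, w) = 8 - 3*z (W(z, w) = 8 - z*3 = 8 - 3*z)
j = 23 (j = (8 - 3*(-2)) + 9 = (8 + 6) + 9 = 14 + 9 = 23)
j² = 23² = 529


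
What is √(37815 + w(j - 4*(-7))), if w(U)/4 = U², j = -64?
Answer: √42999 ≈ 207.36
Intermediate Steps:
w(U) = 4*U²
√(37815 + w(j - 4*(-7))) = √(37815 + 4*(-64 - 4*(-7))²) = √(37815 + 4*(-64 - 1*(-28))²) = √(37815 + 4*(-64 + 28)²) = √(37815 + 4*(-36)²) = √(37815 + 4*1296) = √(37815 + 5184) = √42999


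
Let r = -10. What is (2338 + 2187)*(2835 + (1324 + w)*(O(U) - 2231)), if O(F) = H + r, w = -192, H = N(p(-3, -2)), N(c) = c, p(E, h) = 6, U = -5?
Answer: -11435512125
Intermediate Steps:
H = 6
O(F) = -4 (O(F) = 6 - 10 = -4)
(2338 + 2187)*(2835 + (1324 + w)*(O(U) - 2231)) = (2338 + 2187)*(2835 + (1324 - 192)*(-4 - 2231)) = 4525*(2835 + 1132*(-2235)) = 4525*(2835 - 2530020) = 4525*(-2527185) = -11435512125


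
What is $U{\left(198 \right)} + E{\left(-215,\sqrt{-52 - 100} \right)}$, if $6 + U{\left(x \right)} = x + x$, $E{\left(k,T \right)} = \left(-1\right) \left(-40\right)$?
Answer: $430$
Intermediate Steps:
$E{\left(k,T \right)} = 40$
$U{\left(x \right)} = -6 + 2 x$ ($U{\left(x \right)} = -6 + \left(x + x\right) = -6 + 2 x$)
$U{\left(198 \right)} + E{\left(-215,\sqrt{-52 - 100} \right)} = \left(-6 + 2 \cdot 198\right) + 40 = \left(-6 + 396\right) + 40 = 390 + 40 = 430$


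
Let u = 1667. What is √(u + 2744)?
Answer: √4411 ≈ 66.415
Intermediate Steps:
√(u + 2744) = √(1667 + 2744) = √4411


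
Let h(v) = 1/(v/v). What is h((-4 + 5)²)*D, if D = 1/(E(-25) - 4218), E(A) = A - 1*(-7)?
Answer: -1/4236 ≈ -0.00023607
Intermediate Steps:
E(A) = 7 + A (E(A) = A + 7 = 7 + A)
D = -1/4236 (D = 1/((7 - 25) - 4218) = 1/(-18 - 4218) = 1/(-4236) = -1/4236 ≈ -0.00023607)
h(v) = 1 (h(v) = 1/1 = 1)
h((-4 + 5)²)*D = 1*(-1/4236) = -1/4236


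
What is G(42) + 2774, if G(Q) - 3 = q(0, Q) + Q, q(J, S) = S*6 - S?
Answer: 3029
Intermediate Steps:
q(J, S) = 5*S (q(J, S) = 6*S - S = 5*S)
G(Q) = 3 + 6*Q (G(Q) = 3 + (5*Q + Q) = 3 + 6*Q)
G(42) + 2774 = (3 + 6*42) + 2774 = (3 + 252) + 2774 = 255 + 2774 = 3029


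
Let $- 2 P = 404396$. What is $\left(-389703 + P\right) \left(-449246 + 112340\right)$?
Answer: $199414998306$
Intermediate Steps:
$P = -202198$ ($P = \left(- \frac{1}{2}\right) 404396 = -202198$)
$\left(-389703 + P\right) \left(-449246 + 112340\right) = \left(-389703 - 202198\right) \left(-449246 + 112340\right) = \left(-591901\right) \left(-336906\right) = 199414998306$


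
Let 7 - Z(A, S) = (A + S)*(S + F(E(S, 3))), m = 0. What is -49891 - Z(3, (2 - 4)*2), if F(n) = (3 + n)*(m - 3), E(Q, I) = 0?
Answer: -49885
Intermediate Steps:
F(n) = -9 - 3*n (F(n) = (3 + n)*(0 - 3) = (3 + n)*(-3) = -9 - 3*n)
Z(A, S) = 7 - (-9 + S)*(A + S) (Z(A, S) = 7 - (A + S)*(S + (-9 - 3*0)) = 7 - (A + S)*(S + (-9 + 0)) = 7 - (A + S)*(S - 9) = 7 - (A + S)*(-9 + S) = 7 - (-9 + S)*(A + S))
-49891 - Z(3, (2 - 4)*2) = -49891 - (7 - ((2 - 4)*2)² + 9*3 + 9*((2 - 4)*2) - 1*3*(2 - 4)*2) = -49891 - (7 - (-2*2)² + 27 + 9*(-2*2) - 1*3*(-2*2)) = -49891 - (7 - 1*(-4)² + 27 + 9*(-4) - 1*3*(-4)) = -49891 - (7 - 1*16 + 27 - 36 + 12) = -49891 - (7 - 16 + 27 - 36 + 12) = -49891 - 1*(-6) = -49891 + 6 = -49885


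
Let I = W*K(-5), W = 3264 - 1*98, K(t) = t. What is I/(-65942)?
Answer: 7915/32971 ≈ 0.24006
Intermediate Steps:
W = 3166 (W = 3264 - 98 = 3166)
I = -15830 (I = 3166*(-5) = -15830)
I/(-65942) = -15830/(-65942) = -15830*(-1/65942) = 7915/32971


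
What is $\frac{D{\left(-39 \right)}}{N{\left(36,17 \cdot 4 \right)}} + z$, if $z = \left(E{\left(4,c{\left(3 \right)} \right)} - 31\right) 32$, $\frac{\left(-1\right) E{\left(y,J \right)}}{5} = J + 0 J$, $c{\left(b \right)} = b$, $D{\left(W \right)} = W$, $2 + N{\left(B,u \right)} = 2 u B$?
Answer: $- \frac{7204007}{4894} \approx -1472.0$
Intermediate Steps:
$N{\left(B,u \right)} = -2 + 2 B u$ ($N{\left(B,u \right)} = -2 + 2 u B = -2 + 2 B u$)
$E{\left(y,J \right)} = - 5 J$ ($E{\left(y,J \right)} = - 5 \left(J + 0 J\right) = - 5 \left(J + 0\right) = - 5 J$)
$z = -1472$ ($z = \left(\left(-5\right) 3 - 31\right) 32 = \left(-15 - 31\right) 32 = \left(-46\right) 32 = -1472$)
$\frac{D{\left(-39 \right)}}{N{\left(36,17 \cdot 4 \right)}} + z = - \frac{39}{-2 + 2 \cdot 36 \cdot 17 \cdot 4} - 1472 = - \frac{39}{-2 + 2 \cdot 36 \cdot 68} - 1472 = - \frac{39}{-2 + 4896} - 1472 = - \frac{39}{4894} - 1472 = - \frac{7204007}{4894}$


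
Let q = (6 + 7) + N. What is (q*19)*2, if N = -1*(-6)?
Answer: 722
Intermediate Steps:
N = 6
q = 19 (q = (6 + 7) + 6 = 13 + 6 = 19)
(q*19)*2 = (19*19)*2 = 361*2 = 722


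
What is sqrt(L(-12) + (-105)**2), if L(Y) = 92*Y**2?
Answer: 3*sqrt(2697) ≈ 155.80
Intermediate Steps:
sqrt(L(-12) + (-105)**2) = sqrt(92*(-12)**2 + (-105)**2) = sqrt(92*144 + 11025) = sqrt(13248 + 11025) = sqrt(24273) = 3*sqrt(2697)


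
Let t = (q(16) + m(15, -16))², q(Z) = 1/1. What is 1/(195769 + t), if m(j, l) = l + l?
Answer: 1/196730 ≈ 5.0831e-6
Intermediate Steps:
q(Z) = 1
m(j, l) = 2*l
t = 961 (t = (1 + 2*(-16))² = (1 - 32)² = (-31)² = 961)
1/(195769 + t) = 1/(195769 + 961) = 1/196730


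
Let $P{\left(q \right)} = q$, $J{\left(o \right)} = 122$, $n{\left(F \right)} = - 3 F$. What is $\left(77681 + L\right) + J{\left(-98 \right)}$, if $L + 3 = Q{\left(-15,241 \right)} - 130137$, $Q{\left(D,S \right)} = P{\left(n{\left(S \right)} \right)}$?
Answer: $-53060$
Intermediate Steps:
$Q{\left(D,S \right)} = - 3 S$
$L = -130863$ ($L = -3 - 130860 = -130863$)
$\left(77681 + L\right) + J{\left(-98 \right)} = \left(77681 - 130863\right) + 122 = -53182 + 122 = -53060$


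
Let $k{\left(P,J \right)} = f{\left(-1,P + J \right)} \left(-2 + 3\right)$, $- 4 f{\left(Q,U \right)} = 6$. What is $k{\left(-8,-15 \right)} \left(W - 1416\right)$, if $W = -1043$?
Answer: $\frac{7377}{2} \approx 3688.5$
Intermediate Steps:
$f{\left(Q,U \right)} = - \frac{3}{2}$ ($f{\left(Q,U \right)} = \left(- \frac{1}{4}\right) 6 = - \frac{3}{2}$)
$k{\left(P,J \right)} = - \frac{3}{2}$ ($k{\left(P,J \right)} = - \frac{3 \left(-2 + 3\right)}{2} = \left(- \frac{3}{2}\right) 1 = - \frac{3}{2}$)
$k{\left(-8,-15 \right)} \left(W - 1416\right) = - \frac{3 \left(-1043 - 1416\right)}{2} = \left(- \frac{3}{2}\right) \left(-2459\right) = \frac{7377}{2}$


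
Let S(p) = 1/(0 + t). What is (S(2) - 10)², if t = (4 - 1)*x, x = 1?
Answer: 841/9 ≈ 93.444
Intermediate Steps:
t = 3 (t = (4 - 1)*1 = 3*1 = 3)
S(p) = ⅓ (S(p) = 1/(0 + 3) = 1/3 = ⅓)
(S(2) - 10)² = (⅓ - 10)² = (-29/3)² = 841/9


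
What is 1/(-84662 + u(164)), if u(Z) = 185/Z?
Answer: -164/13884383 ≈ -1.1812e-5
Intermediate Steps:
1/(-84662 + u(164)) = 1/(-84662 + 185/164) = 1/(-13884383/164) = -164/13884383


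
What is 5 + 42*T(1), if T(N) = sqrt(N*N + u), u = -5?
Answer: 5 + 84*I ≈ 5.0 + 84.0*I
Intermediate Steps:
T(N) = sqrt(-5 + N**2) (T(N) = sqrt(N*N - 5) = sqrt(N**2 - 5) = sqrt(-5 + N**2))
5 + 42*T(1) = 5 + 42*sqrt(-5 + 1**2) = 5 + 42*sqrt(-5 + 1) = 5 + 42*sqrt(-4) = 5 + 42*(2*I) = 5 + 84*I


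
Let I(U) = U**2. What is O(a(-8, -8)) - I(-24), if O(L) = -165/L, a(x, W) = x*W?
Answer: -37029/64 ≈ -578.58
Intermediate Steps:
a(x, W) = W*x
O(a(-8, -8)) - I(-24) = -165/((-8*(-8))) - 1*(-24)**2 = -165/64 - 1*576 = -165*1/64 - 576 = -165/64 - 576 = -37029/64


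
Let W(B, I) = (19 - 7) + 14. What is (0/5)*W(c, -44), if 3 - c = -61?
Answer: 0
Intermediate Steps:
c = 64 (c = 3 - 1*(-61) = 3 + 61 = 64)
W(B, I) = 26 (W(B, I) = 12 + 14 = 26)
(0/5)*W(c, -44) = (0/5)*26 = (0*(⅕))*26 = 0*26 = 0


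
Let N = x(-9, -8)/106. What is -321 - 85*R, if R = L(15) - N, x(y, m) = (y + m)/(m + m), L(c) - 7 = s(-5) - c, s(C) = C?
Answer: 1331109/1696 ≈ 784.85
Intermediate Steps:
L(c) = 2 - c (L(c) = 7 + (-5 - c) = 2 - c)
x(y, m) = (m + y)/(2*m) (x(y, m) = (m + y)/((2*m)) = (m + y)*(1/(2*m)) = (m + y)/(2*m))
N = 17/1696 (N = ((1/2)*(-8 - 9)/(-8))/106 = ((1/2)*(-1/8)*(-17))*(1/106) = (17/16)*(1/106) = 17/1696 ≈ 0.010024)
R = -22065/1696 (R = (2 - 1*15) - 1*17/1696 = (2 - 15) - 17/1696 = -13 - 17/1696 = -22065/1696 ≈ -13.010)
-321 - 85*R = -321 - 85*(-22065/1696) = -321 + 1875525/1696 = 1331109/1696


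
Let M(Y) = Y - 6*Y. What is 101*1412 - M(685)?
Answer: 146037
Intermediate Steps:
M(Y) = -5*Y
101*1412 - M(685) = 101*1412 - (-5)*685 = 142612 - 1*(-3425) = 142612 + 3425 = 146037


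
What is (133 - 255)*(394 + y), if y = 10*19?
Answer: -71248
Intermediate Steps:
y = 190
(133 - 255)*(394 + y) = (133 - 255)*(394 + 190) = -122*584 = -71248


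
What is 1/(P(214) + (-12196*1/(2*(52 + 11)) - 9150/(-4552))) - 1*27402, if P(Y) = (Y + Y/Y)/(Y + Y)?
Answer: -9909327139707/361627739 ≈ -27402.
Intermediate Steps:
P(Y) = (1 + Y)/(2*Y) (P(Y) = (Y + 1)/((2*Y)) = (1 + Y)*(1/(2*Y)) = (1 + Y)/(2*Y))
1/(P(214) + (-12196*1/(2*(52 + 11)) - 9150/(-4552))) - 1*27402 = 1/((1/2)*(1 + 214)/214 + (-12196*1/(2*(52 + 11)) - 9150/(-4552))) - 1*27402 = 1/((1/2)*(1/214)*215 + (-12196/(2*63) - 9150*(-1/4552))) - 27402 = 1/(215/428 + (-12196/126 + 4575/2276)) - 27402 = 1/(215/428 + (-12196*1/126 + 4575/2276)) - 27402 = 1/(215/428 + (-6098/63 + 4575/2276)) - 27402 = 1/(215/428 - 13590823/143388) - 27402 = 1/(-361627739/3835629) - 27402 = -3835629/361627739 - 27402 = -9909327139707/361627739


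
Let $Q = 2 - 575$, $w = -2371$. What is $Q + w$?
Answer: $-2944$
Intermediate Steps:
$Q = -573$ ($Q = 2 - 575 = -573$)
$Q + w = -573 - 2371 = -2944$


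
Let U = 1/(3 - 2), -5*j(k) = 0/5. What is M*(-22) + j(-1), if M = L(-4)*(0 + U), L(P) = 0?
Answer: 0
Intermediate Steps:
j(k) = 0 (j(k) = -0/5 = -1/5*0 = 0)
U = 1 (U = 1/1 = 1)
M = 0 (M = 0*(0 + 1) = 0*1 = 0)
M*(-22) + j(-1) = 0*(-22) + 0 = 0 + 0 = 0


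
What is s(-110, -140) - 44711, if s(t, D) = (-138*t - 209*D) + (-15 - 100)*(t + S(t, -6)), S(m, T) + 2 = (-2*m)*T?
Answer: 164409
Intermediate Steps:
S(m, T) = -2 - 2*T*m (S(m, T) = -2 + (-2*m)*T = -2 - 2*T*m)
s(t, D) = 230 - 1633*t - 209*D (s(t, D) = (-138*t - 209*D) + (-15 - 100)*(t + (-2 - 2*(-6)*t)) = (-209*D - 138*t) - 115*(t + (-2 + 12*t)) = (-209*D - 138*t) - 115*(-2 + 13*t) = (-209*D - 138*t) + (230 - 1495*t) = 230 - 1633*t - 209*D)
s(-110, -140) - 44711 = (230 - 1633*(-110) - 209*(-140)) - 44711 = (230 + 179630 + 29260) - 44711 = 209120 - 44711 = 164409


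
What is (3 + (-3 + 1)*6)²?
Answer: 81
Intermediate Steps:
(3 + (-3 + 1)*6)² = (3 - 2*6)² = (3 - 12)² = (-9)² = 81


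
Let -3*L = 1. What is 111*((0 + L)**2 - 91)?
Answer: -30266/3 ≈ -10089.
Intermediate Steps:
L = -1/3 (L = -1/3*1 = -1/3 ≈ -0.33333)
111*((0 + L)**2 - 91) = 111*((0 - 1/3)**2 - 91) = 111*((-1/3)**2 - 91) = 111*(1/9 - 91) = 111*(-818/9) = -30266/3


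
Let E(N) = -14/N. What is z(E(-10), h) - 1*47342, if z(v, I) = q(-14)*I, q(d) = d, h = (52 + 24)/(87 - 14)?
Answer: -3457030/73 ≈ -47357.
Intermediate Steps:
h = 76/73 ≈ 1.0411
z(v, I) = -14*I
z(E(-10), h) - 1*47342 = -14*76/73 - 1*47342 = -1064/73 - 47342 = -3457030/73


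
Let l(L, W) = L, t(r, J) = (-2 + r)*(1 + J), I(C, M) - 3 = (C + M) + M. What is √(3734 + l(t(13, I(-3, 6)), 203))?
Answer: √3877 ≈ 62.266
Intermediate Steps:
I(C, M) = 3 + C + 2*M (I(C, M) = 3 + ((C + M) + M) = 3 + (C + 2*M) = 3 + C + 2*M)
t(r, J) = (1 + J)*(-2 + r)
√(3734 + l(t(13, I(-3, 6)), 203)) = √(3734 + (-2 + 13 - 2*(3 - 3 + 2*6) + (3 - 3 + 2*6)*13)) = √(3734 + (-2 + 13 - 2*(3 - 3 + 12) + (3 - 3 + 12)*13)) = √(3734 + (-2 + 13 - 2*12 + 12*13)) = √(3734 + (-2 + 13 - 24 + 156)) = √(3734 + 143) = √3877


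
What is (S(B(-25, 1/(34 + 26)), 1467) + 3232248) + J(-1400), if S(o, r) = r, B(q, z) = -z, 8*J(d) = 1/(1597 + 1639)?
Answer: 83714413921/25888 ≈ 3.2337e+6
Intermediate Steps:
J(d) = 1/25888 (J(d) = 1/(8*(1597 + 1639)) = (⅛)/3236 = (⅛)*(1/3236) = 1/25888)
(S(B(-25, 1/(34 + 26)), 1467) + 3232248) + J(-1400) = (1467 + 3232248) + 1/25888 = 3233715 + 1/25888 = 83714413921/25888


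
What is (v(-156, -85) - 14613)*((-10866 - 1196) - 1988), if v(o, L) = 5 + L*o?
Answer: 18939400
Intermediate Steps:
(v(-156, -85) - 14613)*((-10866 - 1196) - 1988) = ((5 - 85*(-156)) - 14613)*((-10866 - 1196) - 1988) = ((5 + 13260) - 14613)*(-12062 - 1988) = (13265 - 14613)*(-14050) = -1348*(-14050) = 18939400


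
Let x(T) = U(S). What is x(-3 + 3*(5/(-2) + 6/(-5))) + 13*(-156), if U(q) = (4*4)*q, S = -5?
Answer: -2108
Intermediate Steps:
U(q) = 16*q
x(T) = -80 (x(T) = 16*(-5) = -80)
x(-3 + 3*(5/(-2) + 6/(-5))) + 13*(-156) = -80 + 13*(-156) = -80 - 2028 = -2108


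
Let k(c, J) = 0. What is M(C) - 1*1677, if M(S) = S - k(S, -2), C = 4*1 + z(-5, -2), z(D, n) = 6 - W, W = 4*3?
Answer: -1679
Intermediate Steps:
W = 12
z(D, n) = -6 (z(D, n) = 6 - 1*12 = 6 - 12 = -6)
C = -2 (C = 4*1 - 6 = 4 - 6 = -2)
M(S) = S (M(S) = S - 1*0 = S + 0 = S)
M(C) - 1*1677 = -2 - 1*1677 = -2 - 1677 = -1679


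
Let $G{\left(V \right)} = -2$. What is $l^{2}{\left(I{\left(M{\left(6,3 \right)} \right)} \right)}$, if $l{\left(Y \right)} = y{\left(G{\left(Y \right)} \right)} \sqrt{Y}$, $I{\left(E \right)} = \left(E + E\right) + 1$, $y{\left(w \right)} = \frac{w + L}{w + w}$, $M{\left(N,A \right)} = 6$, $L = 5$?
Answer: $\frac{117}{16} \approx 7.3125$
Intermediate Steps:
$y{\left(w \right)} = \frac{5 + w}{2 w}$ ($y{\left(w \right)} = \frac{w + 5}{w + w} = \frac{5 + w}{2 w}$)
$I{\left(E \right)} = 1 + 2 E$ ($I{\left(E \right)} = 2 E + 1 = 1 + 2 E$)
$l{\left(Y \right)} = - \frac{3 \sqrt{Y}}{4}$ ($l{\left(Y \right)} = \frac{5 - 2}{2 \left(-2\right)} \sqrt{Y} = \frac{1}{2} \left(- \frac{1}{2}\right) 3 \sqrt{Y} = - \frac{3 \sqrt{Y}}{4}$)
$l^{2}{\left(I{\left(M{\left(6,3 \right)} \right)} \right)} = \left(- \frac{3 \sqrt{1 + 2 \cdot 6}}{4}\right)^{2} = \left(- \frac{3 \sqrt{1 + 12}}{4}\right)^{2} = \left(- \frac{3 \sqrt{13}}{4}\right)^{2} = \frac{117}{16}$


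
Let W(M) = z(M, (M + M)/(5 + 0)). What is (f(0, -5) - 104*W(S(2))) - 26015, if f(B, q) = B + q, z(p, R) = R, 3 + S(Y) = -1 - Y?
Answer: -128852/5 ≈ -25770.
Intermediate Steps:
S(Y) = -4 - Y (S(Y) = -3 + (-1 - Y) = -4 - Y)
W(M) = 2*M/5 (W(M) = (M + M)/(5 + 0) = (2*M)/5 = (2*M)*(⅕) = 2*M/5)
(f(0, -5) - 104*W(S(2))) - 26015 = ((0 - 5) - 208*(-4 - 1*2)/5) - 26015 = (-5 - 208*(-4 - 2)/5) - 26015 = (-5 - 208*(-6)/5) - 26015 = (-5 - 104*(-12/5)) - 26015 = (-5 + 1248/5) - 26015 = 1223/5 - 26015 = -128852/5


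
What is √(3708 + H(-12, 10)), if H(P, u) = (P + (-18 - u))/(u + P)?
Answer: 4*√233 ≈ 61.057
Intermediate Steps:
H(P, u) = (-18 + P - u)/(P + u)
√(3708 + H(-12, 10)) = √(3708 + (-18 - 12 - 1*10)/(-12 + 10)) = √(3708 + (-18 - 12 - 10)/(-2)) = √(3708 - ½*(-40)) = √(3708 + 20) = √3728 = 4*√233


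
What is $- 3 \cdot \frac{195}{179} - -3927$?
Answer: $\frac{702348}{179} \approx 3923.7$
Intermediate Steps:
$- 3 \cdot \frac{195}{179} - -3927 = - 3 \cdot 195 \cdot \frac{1}{179} + 3927 = \left(-3\right) \frac{195}{179} + 3927 = - \frac{585}{179} + 3927 = \frac{702348}{179}$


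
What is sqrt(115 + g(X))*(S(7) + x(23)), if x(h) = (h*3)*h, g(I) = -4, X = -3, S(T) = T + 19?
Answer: 1613*sqrt(111) ≈ 16994.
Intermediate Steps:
S(T) = 19 + T
x(h) = 3*h**2 (x(h) = (3*h)*h = 3*h**2)
sqrt(115 + g(X))*(S(7) + x(23)) = sqrt(115 - 4)*((19 + 7) + 3*23**2) = sqrt(111)*(26 + 3*529) = sqrt(111)*(26 + 1587) = sqrt(111)*1613 = 1613*sqrt(111)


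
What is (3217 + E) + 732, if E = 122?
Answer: 4071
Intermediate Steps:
(3217 + E) + 732 = (3217 + 122) + 732 = 3339 + 732 = 4071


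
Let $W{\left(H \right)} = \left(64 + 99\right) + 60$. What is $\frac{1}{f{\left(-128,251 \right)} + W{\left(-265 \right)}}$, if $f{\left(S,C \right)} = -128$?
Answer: $\frac{1}{95} \approx 0.010526$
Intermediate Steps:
$W{\left(H \right)} = 223$ ($W{\left(H \right)} = 163 + 60 = 223$)
$\frac{1}{f{\left(-128,251 \right)} + W{\left(-265 \right)}} = \frac{1}{-128 + 223} = \frac{1}{95}$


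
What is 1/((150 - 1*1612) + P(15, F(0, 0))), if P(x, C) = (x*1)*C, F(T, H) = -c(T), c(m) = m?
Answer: -1/1462 ≈ -0.00068399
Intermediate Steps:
F(T, H) = -T
P(x, C) = C*x (P(x, C) = x*C = C*x)
1/((150 - 1*1612) + P(15, F(0, 0))) = 1/((150 - 1*1612) - 1*0*15) = 1/((150 - 1612) + 0*15) = 1/(-1462 + 0) = 1/(-1462) = -1/1462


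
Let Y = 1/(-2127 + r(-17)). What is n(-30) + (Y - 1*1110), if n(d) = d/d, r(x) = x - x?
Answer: -2358844/2127 ≈ -1109.0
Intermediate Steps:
r(x) = 0
Y = -1/2127 (Y = 1/(-2127 + 0) = 1/(-2127) = -1/2127 ≈ -0.00047015)
n(d) = 1
n(-30) + (Y - 1*1110) = 1 + (-1/2127 - 1*1110) = 1 + (-1/2127 - 1110) = 1 - 2360971/2127 = -2358844/2127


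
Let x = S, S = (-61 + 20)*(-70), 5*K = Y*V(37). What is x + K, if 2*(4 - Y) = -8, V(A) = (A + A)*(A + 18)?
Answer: 9382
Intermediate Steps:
V(A) = 2*A*(18 + A) (V(A) = (2*A)*(18 + A) = 2*A*(18 + A))
Y = 8 (Y = 4 - ½*(-8) = 4 + 4 = 8)
K = 6512 (K = (8*(2*37*(18 + 37)))/5 = (8*(2*37*55))/5 = (8*4070)/5 = (⅕)*32560 = 6512)
S = 2870 (S = -41*(-70) = 2870)
x = 2870
x + K = 2870 + 6512 = 9382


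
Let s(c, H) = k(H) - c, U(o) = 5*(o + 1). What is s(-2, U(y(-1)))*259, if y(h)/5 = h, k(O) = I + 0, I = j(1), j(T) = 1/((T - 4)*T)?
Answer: 1295/3 ≈ 431.67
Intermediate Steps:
j(T) = 1/(T*(-4 + T)) (j(T) = 1/((-4 + T)*T) = 1/(T*(-4 + T)))
I = -1/3 (I = 1/(1*(-4 + 1)) = 1/(-3) = 1*(-1/3) = -1/3 ≈ -0.33333)
k(O) = -1/3 (k(O) = -1/3 + 0 = -1/3)
y(h) = 5*h
U(o) = 5 + 5*o (U(o) = 5*(1 + o) = 5 + 5*o)
s(c, H) = -1/3 - c
s(-2, U(y(-1)))*259 = (-1/3 - 1*(-2))*259 = (-1/3 + 2)*259 = (5/3)*259 = 1295/3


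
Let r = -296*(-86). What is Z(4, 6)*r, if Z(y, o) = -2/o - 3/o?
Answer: -63640/3 ≈ -21213.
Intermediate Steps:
Z(y, o) = -5/o
r = 25456
Z(4, 6)*r = -5/6*25456 = -5*⅙*25456 = -⅚*25456 = -63640/3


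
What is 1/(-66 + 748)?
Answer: 1/682 ≈ 0.0014663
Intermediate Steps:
1/(-66 + 748) = 1/682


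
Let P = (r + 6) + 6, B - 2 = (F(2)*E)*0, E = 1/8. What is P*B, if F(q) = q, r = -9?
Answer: 6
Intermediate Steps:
E = ⅛ ≈ 0.12500
B = 2 (B = 2 + (2*(⅛))*0 = 2 + (¼)*0 = 2 + 0 = 2)
P = 3 (P = (-9 + 6) + 6 = -3 + 6 = 3)
P*B = 3*2 = 6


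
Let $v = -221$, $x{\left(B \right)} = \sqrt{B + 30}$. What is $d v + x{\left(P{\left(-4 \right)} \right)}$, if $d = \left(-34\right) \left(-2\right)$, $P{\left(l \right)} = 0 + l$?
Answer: $-15028 + \sqrt{26} \approx -15023.0$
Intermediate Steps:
$P{\left(l \right)} = l$
$x{\left(B \right)} = \sqrt{30 + B}$
$d = 68$
$d v + x{\left(P{\left(-4 \right)} \right)} = 68 \left(-221\right) + \sqrt{30 - 4} = -15028 + \sqrt{26}$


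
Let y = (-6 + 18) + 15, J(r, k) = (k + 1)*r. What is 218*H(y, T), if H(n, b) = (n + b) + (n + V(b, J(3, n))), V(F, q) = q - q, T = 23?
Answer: 16786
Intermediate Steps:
J(r, k) = r*(1 + k) (J(r, k) = (1 + k)*r = r*(1 + k))
V(F, q) = 0
y = 27 (y = 12 + 15 = 27)
H(n, b) = b + 2*n (H(n, b) = (n + b) + (n + 0) = (b + n) + n = b + 2*n)
218*H(y, T) = 218*(23 + 2*27) = 218*(23 + 54) = 218*77 = 16786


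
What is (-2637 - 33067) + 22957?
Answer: -12747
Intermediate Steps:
(-2637 - 33067) + 22957 = -35704 + 22957 = -12747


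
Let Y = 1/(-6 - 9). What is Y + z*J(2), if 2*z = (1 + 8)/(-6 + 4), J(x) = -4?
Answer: 134/15 ≈ 8.9333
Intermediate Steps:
z = -9/4 (z = ((1 + 8)/(-6 + 4))/2 = (9/(-2))/2 = (9*(-1/2))/2 = (1/2)*(-9/2) = -9/4 ≈ -2.2500)
Y = -1/15 (Y = 1/(-15) = -1/15 ≈ -0.066667)
Y + z*J(2) = -1/15 - 9/4*(-4) = -1/15 + 9 = 134/15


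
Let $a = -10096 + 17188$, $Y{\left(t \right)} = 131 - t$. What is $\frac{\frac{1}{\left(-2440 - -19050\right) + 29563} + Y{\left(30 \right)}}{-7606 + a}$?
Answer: $- \frac{2331737}{11866461} \approx -0.1965$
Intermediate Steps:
$a = 7092$
$\frac{\frac{1}{\left(-2440 - -19050\right) + 29563} + Y{\left(30 \right)}}{-7606 + a} = \frac{\frac{1}{\left(-2440 - -19050\right) + 29563} + \left(131 - 30\right)}{-7606 + 7092} = \frac{\frac{1}{\left(-2440 + 19050\right) + 29563} + \left(131 - 30\right)}{-514} = \left(\frac{1}{16610 + 29563} + 101\right) \left(- \frac{1}{514}\right) = \left(\frac{1}{46173} + 101\right) \left(- \frac{1}{514}\right) = \frac{4663474}{46173} \left(- \frac{1}{514}\right) = - \frac{2331737}{11866461}$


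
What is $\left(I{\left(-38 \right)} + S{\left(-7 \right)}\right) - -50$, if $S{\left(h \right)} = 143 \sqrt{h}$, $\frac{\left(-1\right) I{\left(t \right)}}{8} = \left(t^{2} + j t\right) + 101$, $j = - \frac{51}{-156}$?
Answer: $- \frac{158738}{13} + 143 i \sqrt{7} \approx -12211.0 + 378.34 i$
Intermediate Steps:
$j = \frac{17}{52}$ ($j = \left(-51\right) \left(- \frac{1}{156}\right) = \frac{17}{52} \approx 0.32692$)
$I{\left(t \right)} = -808 - 8 t^{2} - \frac{34 t}{13}$ ($I{\left(t \right)} = - 8 \left(\left(t^{2} + \frac{17 t}{52}\right) + 101\right) = - 8 \left(101 + t^{2} + \frac{17 t}{52}\right) = -808 - 8 t^{2} - \frac{34 t}{13}$)
$\left(I{\left(-38 \right)} + S{\left(-7 \right)}\right) - -50 = \left(\left(-808 - 8 \left(-38\right)^{2} - - \frac{1292}{13}\right) + 143 \sqrt{-7}\right) - -50 = \left(\left(-808 - 11552 + \frac{1292}{13}\right) + 143 i \sqrt{7}\right) + 50 = \left(- \frac{159388}{13} + 143 i \sqrt{7}\right) + 50 = - \frac{158738}{13} + 143 i \sqrt{7}$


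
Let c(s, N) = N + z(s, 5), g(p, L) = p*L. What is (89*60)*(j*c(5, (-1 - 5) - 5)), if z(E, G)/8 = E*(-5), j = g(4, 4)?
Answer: -18027840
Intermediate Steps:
g(p, L) = L*p
j = 16 (j = 4*4 = 16)
z(E, G) = -40*E (z(E, G) = 8*(E*(-5)) = 8*(-5*E) = -40*E)
c(s, N) = N - 40*s
(89*60)*(j*c(5, (-1 - 5) - 5)) = (89*60)*(16*(((-1 - 5) - 5) - 40*5)) = 5340*(16*((-6 - 5) - 200)) = 5340*(16*(-11 - 200)) = 5340*(16*(-211)) = 5340*(-3376) = -18027840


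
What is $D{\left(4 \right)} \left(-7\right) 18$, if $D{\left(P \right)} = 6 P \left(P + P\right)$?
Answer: $-24192$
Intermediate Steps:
$D{\left(P \right)} = 12 P^{2}$ ($D{\left(P \right)} = 6 P 2 P = 12 P^{2}$)
$D{\left(4 \right)} \left(-7\right) 18 = 12 \cdot 4^{2} \left(-7\right) 18 = 12 \cdot 16 \left(-7\right) 18 = 192 \left(-7\right) 18 = \left(-1344\right) 18 = -24192$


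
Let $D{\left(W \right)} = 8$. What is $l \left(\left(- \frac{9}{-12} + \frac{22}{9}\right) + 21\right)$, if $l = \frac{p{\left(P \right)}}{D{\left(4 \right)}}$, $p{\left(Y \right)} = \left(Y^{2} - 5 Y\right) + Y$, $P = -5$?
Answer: $\frac{4355}{32} \approx 136.09$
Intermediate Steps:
$p{\left(Y \right)} = Y^{2} - 4 Y$
$l = \frac{45}{8}$ ($l = \frac{\left(-5\right) \left(-4 - 5\right)}{8} = \left(-5\right) \left(-9\right) \frac{1}{8} = 45 \cdot \frac{1}{8} = \frac{45}{8} \approx 5.625$)
$l \left(\left(- \frac{9}{-12} + \frac{22}{9}\right) + 21\right) = \frac{45 \left(\left(- \frac{9}{-12} + \frac{22}{9}\right) + 21\right)}{8} = \frac{45 \left(\left(\left(-9\right) \left(- \frac{1}{12}\right) + 22 \cdot \frac{1}{9}\right) + 21\right)}{8} = \frac{45 \left(\left(\frac{3}{4} + \frac{22}{9}\right) + 21\right)}{8} = \frac{45 \left(\frac{115}{36} + 21\right)}{8} = \frac{45}{8} \cdot \frac{871}{36} = \frac{4355}{32}$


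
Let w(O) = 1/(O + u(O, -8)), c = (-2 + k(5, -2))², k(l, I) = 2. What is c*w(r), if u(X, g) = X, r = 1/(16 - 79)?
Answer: 0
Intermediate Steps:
r = -1/63 (r = 1/(-63) = -1/63 ≈ -0.015873)
c = 0 (c = (-2 + 2)² = 0² = 0)
w(O) = 1/(2*O) (w(O) = 1/(O + O) = 1/(2*O))
c*w(r) = 0*(1/(2*(-1/63))) = 0*((½)*(-63)) = 0*(-63/2) = 0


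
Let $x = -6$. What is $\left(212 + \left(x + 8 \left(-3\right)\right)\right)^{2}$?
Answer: $33124$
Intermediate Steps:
$\left(212 + \left(x + 8 \left(-3\right)\right)\right)^{2} = \left(212 + \left(-6 + 8 \left(-3\right)\right)\right)^{2} = \left(212 - 30\right)^{2} = 182^{2} = 33124$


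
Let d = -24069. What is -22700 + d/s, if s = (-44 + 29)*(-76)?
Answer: -8634023/380 ≈ -22721.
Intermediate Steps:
s = 1140 (s = -15*(-76) = 1140)
-22700 + d/s = -22700 - 24069/1140 = -22700 - 24069*1/1140 = -22700 - 8023/380 = -8634023/380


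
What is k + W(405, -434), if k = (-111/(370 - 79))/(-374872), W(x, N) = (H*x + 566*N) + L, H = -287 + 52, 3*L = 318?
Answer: -12389205082355/36362584 ≈ -3.4071e+5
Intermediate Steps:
L = 106 (L = (⅓)*318 = 106)
H = -235
W(x, N) = 106 - 235*x + 566*N (W(x, N) = (-235*x + 566*N) + 106 = 106 - 235*x + 566*N)
k = 37/36362584 (k = (-111/291)*(-1/374872) = ((1/291)*(-111))*(-1/374872) = -37/97*(-1/374872) = 37/36362584 ≈ 1.0175e-6)
k + W(405, -434) = 37/36362584 + (106 - 235*405 + 566*(-434)) = 37/36362584 + (106 - 95175 - 245644) = 37/36362584 - 340713 = -12389205082355/36362584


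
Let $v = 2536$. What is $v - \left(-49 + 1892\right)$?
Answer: $693$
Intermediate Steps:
$v - \left(-49 + 1892\right) = 2536 - \left(-49 + 1892\right) = 2536 - 1843 = 693$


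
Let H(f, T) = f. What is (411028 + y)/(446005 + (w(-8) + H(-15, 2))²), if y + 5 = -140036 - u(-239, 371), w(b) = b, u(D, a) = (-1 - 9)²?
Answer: 270887/446534 ≈ 0.60664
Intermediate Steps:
u(D, a) = 100 (u(D, a) = (-10)² = 100)
y = -140141 (y = -5 + (-140036 - 1*100) = -5 + (-140036 - 100) = -5 - 140136 = -140141)
(411028 + y)/(446005 + (w(-8) + H(-15, 2))²) = (411028 - 140141)/(446005 + (-8 - 15)²) = 270887/(446005 + (-23)²) = 270887/(446005 + 529) = 270887/446534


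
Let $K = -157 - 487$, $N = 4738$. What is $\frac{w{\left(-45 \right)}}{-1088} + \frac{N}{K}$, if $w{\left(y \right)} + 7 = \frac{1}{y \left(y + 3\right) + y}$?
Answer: $- \frac{51644321}{7025760} \approx -7.3507$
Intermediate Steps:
$K = -644$
$w{\left(y \right)} = -7 + \frac{1}{y + y \left(3 + y\right)}$ ($w{\left(y \right)} = -7 + \frac{1}{y \left(y + 3\right) + y} = -7 + \frac{1}{y \left(3 + y\right) + y} = -7 + \frac{1}{y + y \left(3 + y\right)}$)
$\frac{w{\left(-45 \right)}}{-1088} + \frac{N}{K} = \frac{\frac{1}{-45} \frac{1}{4 - 45} \left(1 - -1260 - 7 \left(-45\right)^{2}\right)}{-1088} + \frac{4738}{-644} = - \frac{1 + 1260 - 14175}{45 \left(-41\right)} \left(- \frac{1}{1088}\right) + 4738 \left(- \frac{1}{644}\right) = \left(- \frac{1}{45}\right) \left(- \frac{1}{41}\right) \left(1 + 1260 - 14175\right) \left(- \frac{1}{1088}\right) - \frac{103}{14} = \left(- \frac{1}{45}\right) \left(- \frac{1}{41}\right) \left(-12914\right) \left(- \frac{1}{1088}\right) - \frac{103}{14} = \left(- \frac{12914}{1845}\right) \left(- \frac{1}{1088}\right) - \frac{103}{14} = \frac{6457}{1003680} - \frac{103}{14} = - \frac{51644321}{7025760}$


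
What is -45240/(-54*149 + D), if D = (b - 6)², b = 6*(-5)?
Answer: 1508/225 ≈ 6.7022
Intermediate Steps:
b = -30
D = 1296 (D = (-30 - 6)² = (-36)² = 1296)
-45240/(-54*149 + D) = -45240/(-54*149 + 1296) = -45240/(-8046 + 1296) = -45240/(-6750) = -45240*(-1/6750) = 1508/225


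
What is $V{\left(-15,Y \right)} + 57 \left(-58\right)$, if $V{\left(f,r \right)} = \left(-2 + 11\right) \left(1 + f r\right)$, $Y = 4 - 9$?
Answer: $-2622$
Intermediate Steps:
$Y = -5$
$V{\left(f,r \right)} = 9 + 9 f r$ ($V{\left(f,r \right)} = 9 \left(1 + f r\right) = 9 + 9 f r$)
$V{\left(-15,Y \right)} + 57 \left(-58\right) = \left(9 + 9 \left(-15\right) \left(-5\right)\right) + 57 \left(-58\right) = \left(9 + 675\right) - 3306 = 684 - 3306 = -2622$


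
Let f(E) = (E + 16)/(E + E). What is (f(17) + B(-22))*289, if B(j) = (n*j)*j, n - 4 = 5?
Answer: 2518329/2 ≈ 1.2592e+6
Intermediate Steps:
n = 9 (n = 4 + 5 = 9)
B(j) = 9*j² (B(j) = (9*j)*j = 9*j²)
f(E) = (16 + E)/(2*E) (f(E) = (16 + E)/((2*E)) = (16 + E)*(1/(2*E)) = (16 + E)/(2*E))
(f(17) + B(-22))*289 = ((½)*(16 + 17)/17 + 9*(-22)²)*289 = ((½)*(1/17)*33 + 9*484)*289 = (33/34 + 4356)*289 = (148137/34)*289 = 2518329/2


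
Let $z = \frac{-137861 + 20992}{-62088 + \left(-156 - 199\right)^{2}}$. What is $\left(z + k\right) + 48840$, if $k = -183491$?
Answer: $- \frac{8609297856}{63937} \approx -1.3465 \cdot 10^{5}$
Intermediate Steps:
$z = - \frac{116869}{63937}$ ($z = - \frac{116869}{-62088 + \left(-355\right)^{2}} = - \frac{116869}{-62088 + 126025} = - \frac{116869}{63937} \approx -1.8279$)
$\left(z + k\right) + 48840 = \left(- \frac{116869}{63937} - 183491\right) + 48840 = - \frac{11731980936}{63937} + 48840 = - \frac{8609297856}{63937}$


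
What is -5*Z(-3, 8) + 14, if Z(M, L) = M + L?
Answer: -11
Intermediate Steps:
Z(M, L) = L + M
-5*Z(-3, 8) + 14 = -5*(8 - 3) + 14 = -5*5 + 14 = -25 + 14 = -11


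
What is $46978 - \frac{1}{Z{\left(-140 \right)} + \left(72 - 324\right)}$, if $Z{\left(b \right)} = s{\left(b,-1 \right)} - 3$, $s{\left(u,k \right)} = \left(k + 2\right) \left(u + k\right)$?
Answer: $\frac{18603289}{396} \approx 46978.0$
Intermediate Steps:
$s{\left(u,k \right)} = \left(2 + k\right) \left(k + u\right)$
$Z{\left(b \right)} = -4 + b$ ($Z{\left(b \right)} = \left(\left(-1\right)^{2} + 2 \left(-1\right) + 2 b - b\right) - 3 = \left(1 - 2 + 2 b - b\right) - 3 = \left(-1 + b\right) - 3 = -4 + b$)
$46978 - \frac{1}{Z{\left(-140 \right)} + \left(72 - 324\right)} = 46978 - \frac{1}{\left(-4 - 140\right) + \left(72 - 324\right)} = 46978 - \frac{1}{-144 + \left(72 - 324\right)} = 46978 - \frac{1}{-144 - 252} = 46978 - \frac{1}{-396} = 46978 - - \frac{1}{396} = 46978 + \frac{1}{396} = \frac{18603289}{396}$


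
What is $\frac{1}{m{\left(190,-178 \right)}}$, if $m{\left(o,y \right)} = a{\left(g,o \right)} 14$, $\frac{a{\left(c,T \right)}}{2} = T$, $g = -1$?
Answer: $\frac{1}{5320} \approx 0.00018797$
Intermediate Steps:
$a{\left(c,T \right)} = 2 T$
$m{\left(o,y \right)} = 28 o$ ($m{\left(o,y \right)} = 2 o 14 = 28 o$)
$\frac{1}{m{\left(190,-178 \right)}} = \frac{1}{28 \cdot 190} = \frac{1}{5320}$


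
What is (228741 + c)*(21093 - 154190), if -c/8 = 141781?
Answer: 120520265179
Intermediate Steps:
c = -1134248 (c = -8*141781 = -1134248)
(228741 + c)*(21093 - 154190) = (228741 - 1134248)*(21093 - 154190) = -905507*(-133097) = 120520265179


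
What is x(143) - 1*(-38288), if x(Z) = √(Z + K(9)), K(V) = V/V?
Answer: 38300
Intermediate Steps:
K(V) = 1
x(Z) = √(1 + Z) (x(Z) = √(Z + 1) = √(1 + Z))
x(143) - 1*(-38288) = √(1 + 143) - 1*(-38288) = √144 + 38288 = 12 + 38288 = 38300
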